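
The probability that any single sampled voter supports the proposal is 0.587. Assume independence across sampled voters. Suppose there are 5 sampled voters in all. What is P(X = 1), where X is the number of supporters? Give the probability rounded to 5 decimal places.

X ~ Binomial(n=5, p=0.587).
P(X=1) = C(5,1) · p^1 · (1−p)^4
= 5 · 0.587 · 0.029094 = 0.0853903

0.08539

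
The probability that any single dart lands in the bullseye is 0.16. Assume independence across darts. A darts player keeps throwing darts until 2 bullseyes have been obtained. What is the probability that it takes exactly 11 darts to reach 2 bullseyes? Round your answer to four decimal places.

0.0533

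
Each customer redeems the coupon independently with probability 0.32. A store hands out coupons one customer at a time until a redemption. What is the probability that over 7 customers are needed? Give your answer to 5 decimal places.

Y = number of customers to the first success; geometric, p = 0.32.
P(Y > 7) = P(first 7 all fail) = (1−p)^7 = 0.0672299

0.06723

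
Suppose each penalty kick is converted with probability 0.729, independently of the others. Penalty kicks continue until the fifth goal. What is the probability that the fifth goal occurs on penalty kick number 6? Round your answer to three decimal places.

0.279

Y = trial on which the fifth success occurs; negative binomial, r=5, p=0.729.
P(Y=6) = C(5,4) · p^5 · (1−p)^1
= 5 · 0.20589 · 0.271 = 0.27898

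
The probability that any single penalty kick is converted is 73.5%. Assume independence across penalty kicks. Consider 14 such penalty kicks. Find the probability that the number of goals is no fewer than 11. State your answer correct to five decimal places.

X ~ Binomial(14, 0.735); P(X ≥ 11) = Σ C(14,k) p^k (1−p)^(14−k) over k:
  k=11: C(14,11)·0.735^11·0.265^3 = 0.2290866
  k=12: C(14,12)·0.735^12·0.265^2 = 0.1588478
  k=13: C(14,13)·0.735^13·0.265^1 = 0.0677812
  k=14: C(14,14)·0.735^14·0.265^0 = 0.0134284
Total = 0.4691440

0.46914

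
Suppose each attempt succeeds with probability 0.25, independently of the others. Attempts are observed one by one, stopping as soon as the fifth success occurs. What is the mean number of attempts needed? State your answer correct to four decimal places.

Y = total attempts until the fifth success; negative binomial with r=5, p=0.25.
E[Y] = r / p = 5 / 0.25 = 20.000000

20.0000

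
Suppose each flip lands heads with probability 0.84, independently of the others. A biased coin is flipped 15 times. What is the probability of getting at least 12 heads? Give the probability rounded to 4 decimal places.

X ~ Binomial(15, 0.84); P(X ≥ 12) = Σ C(15,k) p^k (1−p)^(15−k) over k:
  k=12: C(15,12)·0.84^12·0.16^3 = 0.229997
  k=13: C(15,13)·0.84^13·0.16^2 = 0.278651
  k=14: C(15,14)·0.84^14·0.16^1 = 0.208988
  k=15: C(15,15)·0.84^15·0.16^0 = 0.073146
Total = 0.790782

0.7908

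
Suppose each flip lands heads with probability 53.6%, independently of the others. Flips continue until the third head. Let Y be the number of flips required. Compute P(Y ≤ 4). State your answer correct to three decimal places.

0.368

Finishing within 4 flips ⇔ at least 3 successes in the first 4. With X ~ Binomial(4, 0.536), P(Y ≤ 4) = 1 − P(X ≤ 2).
  k=0: C(4,0)·0.536^0·0.464^4 = 0.04635
  k=1: C(4,1)·0.536^1·0.464^3 = 0.21418
  k=2: C(4,2)·0.536^2·0.464^2 = 0.37112
1 − 0.63165 = 0.36835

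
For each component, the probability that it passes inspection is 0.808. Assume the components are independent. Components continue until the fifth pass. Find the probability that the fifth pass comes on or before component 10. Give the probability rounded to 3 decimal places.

0.995

Finishing within 10 components ⇔ at least 5 successes in the first 10. With X ~ Binomial(10, 0.808), P(Y ≤ 10) = 1 − P(X ≤ 4).
  k=0: C(10,0)·0.808^0·0.192^10 = 0.00000
  k=1: C(10,1)·0.808^1·0.192^9 = 0.00000
  k=2: C(10,2)·0.808^2·0.192^8 = 0.00005
  k=3: C(10,3)·0.808^3·0.192^7 = 0.00061
  k=4: C(10,4)·0.808^4·0.192^6 = 0.00448
1 − 0.00515 = 0.99485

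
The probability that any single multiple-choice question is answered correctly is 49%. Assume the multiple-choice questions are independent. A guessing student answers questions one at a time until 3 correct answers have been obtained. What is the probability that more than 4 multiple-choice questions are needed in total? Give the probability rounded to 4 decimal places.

0.7023

Needing more than 4 multiple-choice questions ⇔ fewer than 3 successes in the first 4. With X ~ Binomial(4, 0.49), P(Y > 4) = P(X ≤ 2).
  k=0: C(4,0)·0.49^0·0.51^4 = 0.067652
  k=1: C(4,1)·0.49^1·0.51^3 = 0.259996
  k=2: C(4,2)·0.49^2·0.51^2 = 0.374700
P(X ≤ 2) = 0.702348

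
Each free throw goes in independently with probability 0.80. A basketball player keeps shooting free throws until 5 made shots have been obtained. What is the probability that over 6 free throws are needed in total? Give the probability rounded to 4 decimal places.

0.3446

Needing more than 6 free throws ⇔ fewer than 5 successes in the first 6. With X ~ Binomial(6, 0.80), P(Y > 6) = P(X ≤ 4).
  k=0: C(6,0)·0.80^0·0.20^6 = 0.000064
  k=1: C(6,1)·0.80^1·0.20^5 = 0.001536
  k=2: C(6,2)·0.80^2·0.20^4 = 0.015360
  k=3: C(6,3)·0.80^3·0.20^3 = 0.081920
  k=4: C(6,4)·0.80^4·0.20^2 = 0.245760
P(X ≤ 4) = 0.344640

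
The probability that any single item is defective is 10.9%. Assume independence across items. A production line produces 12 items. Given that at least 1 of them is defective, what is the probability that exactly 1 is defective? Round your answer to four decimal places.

X ~ Binomial(12, 0.109). Want P(X=1 | X≥1) = P(X=1) / P(X≥1).
P(X=1) = C(12,1)·0.109^1·0.891^11 = 0.367504
P(X≥1) = 1 − 0.250341 = 0.749659
Ratio = 0.367504 / 0.749659 = 0.490229

0.4902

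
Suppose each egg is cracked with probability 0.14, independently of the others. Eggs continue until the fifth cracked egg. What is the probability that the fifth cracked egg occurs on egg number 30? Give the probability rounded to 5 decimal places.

0.02943

Y = trial on which the fifth success occurs; negative binomial, r=5, p=0.14.
P(Y=30) = C(29,4) · p^5 · (1−p)^25
= 23751 · 5.3782e-05 · 0.023039 = 0.0294295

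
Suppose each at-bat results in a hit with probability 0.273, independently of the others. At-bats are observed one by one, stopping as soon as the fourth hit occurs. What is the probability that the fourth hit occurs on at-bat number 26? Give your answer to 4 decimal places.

Y = trial on which the fourth success occurs; negative binomial, r=4, p=0.273.
P(Y=26) = C(25,3) · p^4 · (1−p)^22
= 2300 · 0.0055546 · 0.00089899 = 0.011485

0.0115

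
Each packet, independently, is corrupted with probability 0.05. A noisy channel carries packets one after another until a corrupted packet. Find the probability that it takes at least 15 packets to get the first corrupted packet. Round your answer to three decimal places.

Y = number of packets to the first success; geometric, p = 0.05.
P(Y > 14) = P(first 14 all fail) = (1−p)^14 = 0.48767

0.488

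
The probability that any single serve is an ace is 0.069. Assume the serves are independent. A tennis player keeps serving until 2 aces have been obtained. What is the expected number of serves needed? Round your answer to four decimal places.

Y = total serves until the second success; negative binomial with r=2, p=0.069.
E[Y] = r / p = 2 / 0.069 = 28.985507

28.9855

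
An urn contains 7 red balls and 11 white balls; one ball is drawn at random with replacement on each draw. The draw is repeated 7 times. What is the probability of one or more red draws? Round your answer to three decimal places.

0.968

P(at least one) = 1 − P(none) = 1 − (1 − 0.388889)^7
= 1 − 0.03183 = 0.96817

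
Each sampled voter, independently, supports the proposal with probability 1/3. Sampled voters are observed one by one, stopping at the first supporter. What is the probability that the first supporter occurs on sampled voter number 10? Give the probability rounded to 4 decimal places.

0.0087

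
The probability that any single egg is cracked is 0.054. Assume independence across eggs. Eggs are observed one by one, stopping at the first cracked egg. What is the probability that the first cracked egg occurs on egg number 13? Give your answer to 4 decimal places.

0.0277

Geometric (trials to first success), p = 0.054.
P(Y = 13) = (1−p)^12 · p = 0.51368 · 0.054 = 0.027739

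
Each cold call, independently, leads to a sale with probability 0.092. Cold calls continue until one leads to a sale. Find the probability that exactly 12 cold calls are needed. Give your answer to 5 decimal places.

Geometric (trials to first success), p = 0.092.
P(Y = 12) = (1−p)^11 · p = 0.3459 · 0.092 = 0.0318223

0.03182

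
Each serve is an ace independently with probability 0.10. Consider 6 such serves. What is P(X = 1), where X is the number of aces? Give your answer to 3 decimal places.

0.354

X ~ Binomial(n=6, p=0.10).
P(X=1) = C(6,1) · p^1 · (1−p)^5
= 6 · 0.1 · 0.59049 = 0.35429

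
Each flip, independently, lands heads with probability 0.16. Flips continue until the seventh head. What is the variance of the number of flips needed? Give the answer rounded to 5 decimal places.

229.68750

Y = total flips until the seventh success; negative binomial with r=7, p=0.16.
Var(Y) = r(1−p)/p² = 7·0.84 / 0.16² = 229.6875000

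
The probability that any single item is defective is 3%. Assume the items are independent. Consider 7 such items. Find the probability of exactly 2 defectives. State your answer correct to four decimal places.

0.0162

X ~ Binomial(n=7, p=0.03).
P(X=2) = C(7,2) · p^2 · (1−p)^5
= 21 · 0.0009 · 0.85873 = 0.016230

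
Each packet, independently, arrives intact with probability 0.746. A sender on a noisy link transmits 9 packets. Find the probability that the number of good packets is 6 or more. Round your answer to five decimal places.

0.82672

X ~ Binomial(9, 0.746); P(X ≥ 6) = Σ C(9,k) p^k (1−p)^(9−k) over k:
  k=6: C(9,6)·0.746^6·0.254^3 = 0.2372539
  k=7: C(9,7)·0.746^7·0.254^2 = 0.2986357
  k=8: C(9,8)·0.746^8·0.254^1 = 0.2192739
  k=9: C(9,9)·0.746^9·0.254^0 = 0.0715566
Total = 0.8267200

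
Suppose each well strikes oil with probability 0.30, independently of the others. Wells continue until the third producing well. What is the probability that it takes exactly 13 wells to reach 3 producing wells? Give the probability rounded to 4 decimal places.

0.0503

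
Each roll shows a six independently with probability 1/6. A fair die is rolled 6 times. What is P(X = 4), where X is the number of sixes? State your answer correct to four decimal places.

X ~ Binomial(n=6, p=0.166667).
P(X=4) = C(6,4) · p^4 · (1−p)^2
= 15 · 0.0007716 · 0.69444 = 0.008038

0.0080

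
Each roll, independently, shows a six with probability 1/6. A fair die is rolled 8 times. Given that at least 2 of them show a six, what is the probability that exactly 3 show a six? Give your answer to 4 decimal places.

0.2636

X ~ Binomial(8, 0.166667). Want P(X=3 | X≥2) = P(X=3) / P(X≥2).
P(X=3) = C(8,3)·0.166667^3·0.833333^5 = 0.104190
P(X≥2) = 1 − 0.232568 − 0.372109 = 0.395323
Ratio = 0.104190 / 0.395323 = 0.263558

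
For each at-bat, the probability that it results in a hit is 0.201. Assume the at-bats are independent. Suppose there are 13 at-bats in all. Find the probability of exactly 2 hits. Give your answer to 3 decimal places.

0.267

X ~ Binomial(n=13, p=0.201).
P(X=2) = C(13,2) · p^2 · (1−p)^11
= 78 · 0.040401 · 0.084726 = 0.26699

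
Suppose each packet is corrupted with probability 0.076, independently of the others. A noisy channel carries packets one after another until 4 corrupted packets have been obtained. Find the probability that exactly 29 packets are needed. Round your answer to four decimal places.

0.0151

Y = trial on which the fourth success occurs; negative binomial, r=4, p=0.076.
P(Y=29) = C(28,3) · p^4 · (1−p)^25
= 3276 · 3.3362e-05 · 0.13861 = 0.015149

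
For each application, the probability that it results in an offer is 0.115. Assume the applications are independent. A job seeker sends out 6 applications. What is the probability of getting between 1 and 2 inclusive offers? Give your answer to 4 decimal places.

0.4963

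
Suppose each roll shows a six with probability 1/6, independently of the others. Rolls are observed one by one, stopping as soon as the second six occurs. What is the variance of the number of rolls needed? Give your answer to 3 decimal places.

Y = total rolls until the second success; negative binomial with r=2, p=0.166667.
Var(Y) = r(1−p)/p² = 2·0.833333 / 0.166667² = 60.00000

60.000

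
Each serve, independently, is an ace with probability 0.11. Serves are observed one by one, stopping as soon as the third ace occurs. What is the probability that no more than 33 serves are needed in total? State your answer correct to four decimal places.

0.7191

Finishing within 33 serves ⇔ at least 3 successes in the first 33. With X ~ Binomial(33, 0.11), P(Y ≤ 33) = 1 − P(X ≤ 2).
  k=0: C(33,0)·0.11^0·0.89^33 = 0.021373
  k=1: C(33,1)·0.11^1·0.89^32 = 0.087174
  k=2: C(33,2)·0.11^2·0.89^31 = 0.172389
1 − 0.280936 = 0.719064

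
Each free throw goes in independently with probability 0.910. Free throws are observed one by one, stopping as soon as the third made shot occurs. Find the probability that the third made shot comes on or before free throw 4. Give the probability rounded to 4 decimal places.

Finishing within 4 free throws ⇔ at least 3 successes in the first 4. With X ~ Binomial(4, 0.91), P(Y ≤ 4) = 1 − P(X ≤ 2).
  k=0: C(4,0)·0.91^0·0.09^4 = 0.000066
  k=1: C(4,1)·0.91^1·0.09^3 = 0.002654
  k=2: C(4,2)·0.91^2·0.09^2 = 0.040246
1 − 0.042965 = 0.957035

0.9570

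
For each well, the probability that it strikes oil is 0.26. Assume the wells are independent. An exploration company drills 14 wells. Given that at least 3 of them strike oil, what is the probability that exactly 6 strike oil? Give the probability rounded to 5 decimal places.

0.11171

X ~ Binomial(14, 0.26). Want P(X=6 | X≥3) = P(X=6) / P(X≥3).
P(X=6) = C(14,6)·0.26^6·0.74^8 = 0.0834160
P(X≥3) = 1 − 0.0147654 − 0.0726296 − 0.1658703 = 0.7467347
Ratio = 0.0834160 / 0.7467347 = 0.1117076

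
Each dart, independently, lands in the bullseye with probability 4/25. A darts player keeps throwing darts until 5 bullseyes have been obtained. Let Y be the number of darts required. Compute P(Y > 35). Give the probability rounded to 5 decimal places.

0.32088

Needing more than 35 darts ⇔ fewer than 5 successes in the first 35. With X ~ Binomial(35, 0.16), P(Y > 35) = P(X ≤ 4).
  k=0: C(35,0)·0.16^0·0.84^35 = 0.0022376
  k=1: C(35,1)·0.16^1·0.84^34 = 0.0149171
  k=2: C(35,2)·0.16^2·0.84^33 = 0.0483029
  k=3: C(35,3)·0.16^3·0.84^32 = 0.1012061
  k=4: C(35,4)·0.16^4·0.84^31 = 0.1542188
P(X ≤ 4) = 0.3208825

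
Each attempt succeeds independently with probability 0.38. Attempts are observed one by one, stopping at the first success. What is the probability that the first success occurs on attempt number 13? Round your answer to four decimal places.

0.0012

Geometric (trials to first success), p = 0.38.
P(Y = 13) = (1−p)^12 · p = 0.0032263 · 0.38 = 0.001226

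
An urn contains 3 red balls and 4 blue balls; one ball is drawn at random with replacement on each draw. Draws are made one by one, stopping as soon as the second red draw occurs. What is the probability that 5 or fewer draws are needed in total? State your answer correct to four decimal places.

Finishing within 5 draws ⇔ at least 2 successes in the first 5. With X ~ Binomial(5, 0.428571), P(Y ≤ 5) = 1 − P(X ≤ 1).
  k=0: C(5,0)·0.428571^0·0.571429^5 = 0.060927
  k=1: C(5,1)·0.428571^1·0.571429^4 = 0.228476
1 − 0.289403 = 0.710597

0.7106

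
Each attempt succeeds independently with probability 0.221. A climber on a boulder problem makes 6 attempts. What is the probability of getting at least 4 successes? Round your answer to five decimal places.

0.02429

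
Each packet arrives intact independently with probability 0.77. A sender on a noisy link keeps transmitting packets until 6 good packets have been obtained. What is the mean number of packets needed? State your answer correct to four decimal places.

Y = total packets until the sixth success; negative binomial with r=6, p=0.77.
E[Y] = r / p = 6 / 0.77 = 7.792208

7.7922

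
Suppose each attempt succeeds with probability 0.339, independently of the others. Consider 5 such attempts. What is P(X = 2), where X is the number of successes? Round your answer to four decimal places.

0.3319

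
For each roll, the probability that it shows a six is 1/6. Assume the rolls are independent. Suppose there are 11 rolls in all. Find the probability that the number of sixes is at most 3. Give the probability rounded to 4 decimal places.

0.9044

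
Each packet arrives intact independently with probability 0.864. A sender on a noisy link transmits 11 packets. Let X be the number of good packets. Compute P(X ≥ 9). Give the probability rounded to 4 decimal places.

X ~ Binomial(11, 0.864); P(X ≥ 9) = Σ C(11,k) p^k (1−p)^(11−k) over k:
  k=9: C(11,9)·0.864^9·0.136^2 = 0.272938
  k=10: C(11,10)·0.864^10·0.136^1 = 0.346792
  k=11: C(11,11)·0.864^11·0.136^0 = 0.200286
Total = 0.820016

0.8200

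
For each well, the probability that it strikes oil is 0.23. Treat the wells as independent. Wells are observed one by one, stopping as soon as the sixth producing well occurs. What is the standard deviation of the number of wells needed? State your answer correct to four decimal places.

9.3453

Y = total wells until the sixth success; negative binomial with r=6, p=0.23.
SD(Y) = √[r(1−p)/p²] = √(87.334594) = 9.345298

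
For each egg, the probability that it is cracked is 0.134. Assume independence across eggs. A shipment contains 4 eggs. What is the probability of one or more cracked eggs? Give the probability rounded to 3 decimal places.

P(at least one) = 1 − P(none) = 1 − (1 − 0.134)^4
= 1 − 0.56243 = 0.43757

0.438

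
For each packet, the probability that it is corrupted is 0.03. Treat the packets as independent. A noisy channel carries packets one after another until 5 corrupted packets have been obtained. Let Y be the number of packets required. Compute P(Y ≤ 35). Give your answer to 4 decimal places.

Finishing within 35 packets ⇔ at least 5 successes in the first 35. With X ~ Binomial(35, 0.03), P(Y ≤ 35) = 1 − P(X ≤ 4).
  k=0: C(35,0)·0.03^0·0.97^35 = 0.344358
  k=1: C(35,1)·0.03^1·0.97^34 = 0.372759
  k=2: C(35,2)·0.03^2·0.97^33 = 0.195987
  k=3: C(35,3)·0.03^3·0.97^32 = 0.066676
  k=4: C(35,4)·0.03^4·0.97^31 = 0.016497
1 − 0.996277 = 0.003723

0.0037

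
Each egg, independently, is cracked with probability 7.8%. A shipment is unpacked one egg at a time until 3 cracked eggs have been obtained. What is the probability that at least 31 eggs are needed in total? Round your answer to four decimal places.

Needing more than 30 eggs ⇔ fewer than 3 successes in the first 30. With X ~ Binomial(30, 0.078), P(Y > 30) = P(X ≤ 2).
  k=0: C(30,0)·0.078^0·0.922^30 = 0.087484
  k=1: C(30,1)·0.078^1·0.922^29 = 0.222030
  k=2: C(30,2)·0.078^2·0.922^28 = 0.272361
P(X ≤ 2) = 0.581875

0.5819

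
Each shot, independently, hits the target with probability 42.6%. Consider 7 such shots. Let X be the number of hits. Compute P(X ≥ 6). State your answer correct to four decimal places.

X ~ Binomial(7, 0.426); P(X ≥ 6) = Σ C(7,k) p^k (1−p)^(7−k) over k:
  k=6: C(7,6)·0.426^6·0.574^1 = 0.024014
  k=7: C(7,7)·0.426^7·0.574^0 = 0.002546
Total = 0.026560

0.0266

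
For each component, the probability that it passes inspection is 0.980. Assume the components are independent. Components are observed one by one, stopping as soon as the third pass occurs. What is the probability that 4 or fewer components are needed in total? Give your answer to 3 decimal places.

0.998

Finishing within 4 components ⇔ at least 3 successes in the first 4. With X ~ Binomial(4, 0.98), P(Y ≤ 4) = 1 − P(X ≤ 2).
  k=0: C(4,0)·0.98^0·0.02^4 = 0.00000
  k=1: C(4,1)·0.98^1·0.02^3 = 0.00003
  k=2: C(4,2)·0.98^2·0.02^2 = 0.00230
1 − 0.00234 = 0.99766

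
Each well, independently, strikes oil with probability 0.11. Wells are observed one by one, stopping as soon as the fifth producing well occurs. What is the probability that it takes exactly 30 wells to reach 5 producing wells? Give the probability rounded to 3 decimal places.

0.021

Y = trial on which the fifth success occurs; negative binomial, r=5, p=0.11.
P(Y=30) = C(29,4) · p^5 · (1−p)^25
= 23751 · 1.6105e-05 · 0.054294 = 0.02077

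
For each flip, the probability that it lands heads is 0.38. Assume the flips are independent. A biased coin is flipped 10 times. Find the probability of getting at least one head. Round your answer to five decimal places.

P(at least one) = 1 − P(none) = 1 − (1 − 0.38)^10
= 1 − 0.0083930 = 0.9916070

0.99161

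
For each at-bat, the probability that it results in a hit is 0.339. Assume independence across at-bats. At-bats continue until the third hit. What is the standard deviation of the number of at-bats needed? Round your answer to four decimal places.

4.1540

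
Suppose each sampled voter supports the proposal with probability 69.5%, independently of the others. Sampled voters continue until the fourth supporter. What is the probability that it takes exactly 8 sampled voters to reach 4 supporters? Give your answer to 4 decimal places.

Y = trial on which the fourth success occurs; negative binomial, r=4, p=0.695.
P(Y=8) = C(7,3) · p^4 · (1−p)^4
= 35 · 0.23331 · 0.0086537 = 0.070665

0.0707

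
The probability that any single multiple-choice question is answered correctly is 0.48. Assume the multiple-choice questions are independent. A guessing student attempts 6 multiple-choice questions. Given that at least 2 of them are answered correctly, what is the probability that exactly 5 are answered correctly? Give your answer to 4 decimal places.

X ~ Binomial(6, 0.48). Want P(X=5 | X≥2) = P(X=5) / P(X≥2).
P(X=5) = C(6,5)·0.48^5·0.52^1 = 0.079499
P(X≥2) = 1 − 0.019771 − 0.109499 = 0.870731
Ratio = 0.079499 / 0.870731 = 0.091301

0.0913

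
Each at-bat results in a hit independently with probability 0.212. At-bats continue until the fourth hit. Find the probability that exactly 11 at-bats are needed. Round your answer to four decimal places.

Y = trial on which the fourth success occurs; negative binomial, r=4, p=0.212.
P(Y=11) = C(10,3) · p^4 · (1−p)^7
= 120 · 0.00202 · 0.18866 = 0.045731

0.0457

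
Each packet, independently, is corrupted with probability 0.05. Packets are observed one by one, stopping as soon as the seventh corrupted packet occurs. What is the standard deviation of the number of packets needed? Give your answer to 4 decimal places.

Y = total packets until the seventh success; negative binomial with r=7, p=0.05.
SD(Y) = √[r(1−p)/p²] = √(2660.000000) = 51.575188

51.5752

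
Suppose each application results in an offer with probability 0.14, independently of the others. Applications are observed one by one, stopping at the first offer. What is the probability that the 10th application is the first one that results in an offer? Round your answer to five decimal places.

Geometric (trials to first success), p = 0.14.
P(Y = 10) = (1−p)^9 · p = 0.25733 · 0.14 = 0.0360258

0.03603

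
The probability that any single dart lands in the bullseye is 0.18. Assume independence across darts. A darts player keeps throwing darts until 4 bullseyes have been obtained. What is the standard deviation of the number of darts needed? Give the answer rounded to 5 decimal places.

10.06154

Y = total darts until the fourth success; negative binomial with r=4, p=0.18.
SD(Y) = √[r(1−p)/p²] = √(101.2345679) = 10.0615390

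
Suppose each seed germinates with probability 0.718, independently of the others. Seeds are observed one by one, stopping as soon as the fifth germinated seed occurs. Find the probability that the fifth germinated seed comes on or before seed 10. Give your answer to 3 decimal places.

Finishing within 10 seeds ⇔ at least 5 successes in the first 10. With X ~ Binomial(10, 0.718), P(Y ≤ 10) = 1 − P(X ≤ 4).
  k=0: C(10,0)·0.718^0·0.282^10 = 0.00000
  k=1: C(10,1)·0.718^1·0.282^9 = 0.00008
  k=2: C(10,2)·0.718^2·0.282^8 = 0.00093
  k=3: C(10,3)·0.718^3·0.282^7 = 0.00630
  k=4: C(10,4)·0.718^4·0.282^6 = 0.02807
1 − 0.03538 = 0.96462

0.965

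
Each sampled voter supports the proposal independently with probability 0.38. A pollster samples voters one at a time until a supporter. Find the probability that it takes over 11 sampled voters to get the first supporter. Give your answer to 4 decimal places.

0.0052

Y = number of sampled voters to the first success; geometric, p = 0.38.
P(Y > 11) = P(first 11 all fail) = (1−p)^11 = 0.005204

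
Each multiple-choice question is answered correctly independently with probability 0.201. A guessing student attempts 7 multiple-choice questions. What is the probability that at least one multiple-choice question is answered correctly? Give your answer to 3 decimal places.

P(at least one) = 1 − P(none) = 1 − (1 − 0.201)^7
= 1 − 0.20789 = 0.79211

0.792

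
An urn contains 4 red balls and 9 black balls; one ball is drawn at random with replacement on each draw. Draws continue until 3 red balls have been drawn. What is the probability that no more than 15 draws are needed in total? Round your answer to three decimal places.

Finishing within 15 draws ⇔ at least 3 successes in the first 15. With X ~ Binomial(15, 0.307692), P(Y ≤ 15) = 1 − P(X ≤ 2).
  k=0: C(15,0)·0.307692^0·0.692308^15 = 0.00402
  k=1: C(15,1)·0.307692^1·0.692308^14 = 0.02682
  k=2: C(15,2)·0.307692^2·0.692308^13 = 0.08343
1 − 0.11427 = 0.88573

0.886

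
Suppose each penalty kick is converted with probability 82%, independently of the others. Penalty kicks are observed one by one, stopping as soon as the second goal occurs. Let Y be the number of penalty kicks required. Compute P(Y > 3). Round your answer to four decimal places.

0.0855

Needing more than 3 penalty kicks ⇔ fewer than 2 successes in the first 3. With X ~ Binomial(3, 0.82), P(Y > 3) = P(X ≤ 1).
  k=0: C(3,0)·0.82^0·0.18^3 = 0.005832
  k=1: C(3,1)·0.82^1·0.18^2 = 0.079704
P(X ≤ 1) = 0.085536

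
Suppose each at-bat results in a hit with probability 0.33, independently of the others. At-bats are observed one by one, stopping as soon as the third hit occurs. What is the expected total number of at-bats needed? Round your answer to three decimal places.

9.091

Y = total at-bats until the third success; negative binomial with r=3, p=0.33.
E[Y] = r / p = 3 / 0.33 = 9.09091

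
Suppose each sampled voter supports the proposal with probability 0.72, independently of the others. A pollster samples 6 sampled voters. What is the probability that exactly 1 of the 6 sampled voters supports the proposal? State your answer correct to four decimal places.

X ~ Binomial(n=6, p=0.72).
P(X=1) = C(6,1) · p^1 · (1−p)^5
= 6 · 0.72 · 0.001721 = 0.007435

0.0074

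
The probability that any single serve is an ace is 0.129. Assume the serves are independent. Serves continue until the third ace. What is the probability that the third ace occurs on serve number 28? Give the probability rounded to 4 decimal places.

0.0239

Y = trial on which the third success occurs; negative binomial, r=3, p=0.129.
P(Y=28) = C(27,2) · p^3 · (1−p)^25
= 351 · 0.0021467 · 0.031656 = 0.023852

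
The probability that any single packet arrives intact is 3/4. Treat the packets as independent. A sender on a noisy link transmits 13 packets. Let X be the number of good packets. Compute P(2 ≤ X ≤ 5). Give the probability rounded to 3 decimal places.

X ~ Binomial(13, 0.75); P(2 ≤ X ≤ 5) = Σ C(13,k) p^k (1−p)^(13−k) over k:
  k=2: C(13,2)·0.75^2·0.25^11 = 0.00001
  k=3: C(13,3)·0.75^3·0.25^10 = 0.00012
  k=4: C(13,4)·0.75^4·0.25^9 = 0.00086
  k=5: C(13,5)·0.75^5·0.25^8 = 0.00466
Total = 0.00565

0.006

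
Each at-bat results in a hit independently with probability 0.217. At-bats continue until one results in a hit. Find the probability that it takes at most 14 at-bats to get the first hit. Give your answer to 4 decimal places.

0.9674

Y = number of at-bats to the first success; geometric, p = 0.217.
P(Y ≤ 14) = 1 − (1−p)^14 = 1 − 0.032559 = 0.967441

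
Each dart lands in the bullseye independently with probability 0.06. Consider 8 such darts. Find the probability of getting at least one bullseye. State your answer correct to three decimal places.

P(at least one) = 1 − P(none) = 1 − (1 − 0.06)^8
= 1 − 0.60957 = 0.39043

0.390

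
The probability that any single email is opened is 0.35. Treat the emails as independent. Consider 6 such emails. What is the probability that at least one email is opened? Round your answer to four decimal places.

0.9246

P(at least one) = 1 − P(none) = 1 − (1 − 0.35)^6
= 1 − 0.075419 = 0.924581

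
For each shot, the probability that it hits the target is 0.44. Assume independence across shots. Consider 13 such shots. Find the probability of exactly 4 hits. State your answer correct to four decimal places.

0.1451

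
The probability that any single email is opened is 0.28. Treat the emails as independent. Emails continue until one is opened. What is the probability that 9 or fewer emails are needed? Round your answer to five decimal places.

0.94800

Y = number of emails to the first success; geometric, p = 0.28.
P(Y ≤ 9) = 1 − (1−p)^9 = 1 − 0.0519987 = 0.9480013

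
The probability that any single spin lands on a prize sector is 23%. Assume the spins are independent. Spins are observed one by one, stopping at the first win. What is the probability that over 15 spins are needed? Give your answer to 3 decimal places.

Y = number of spins to the first success; geometric, p = 0.23.
P(Y > 15) = P(first 15 all fail) = (1−p)^15 = 0.01983

0.020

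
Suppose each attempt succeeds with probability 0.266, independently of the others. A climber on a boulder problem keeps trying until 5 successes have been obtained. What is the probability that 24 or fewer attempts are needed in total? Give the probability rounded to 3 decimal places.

Finishing within 24 attempts ⇔ at least 5 successes in the first 24. With X ~ Binomial(24, 0.266), P(Y ≤ 24) = 1 − P(X ≤ 4).
  k=0: C(24,0)·0.266^0·0.734^24 = 0.00060
  k=1: C(24,1)·0.266^1·0.734^23 = 0.00520
  k=2: C(24,2)·0.266^2·0.734^22 = 0.02168
  k=3: C(24,3)·0.266^3·0.734^21 = 0.05761
  k=4: C(24,4)·0.266^4·0.734^20 = 0.10960
1 − 0.19468 = 0.80532

0.805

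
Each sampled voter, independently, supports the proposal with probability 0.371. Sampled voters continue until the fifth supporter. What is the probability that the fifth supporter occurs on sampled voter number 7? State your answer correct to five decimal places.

Y = trial on which the fifth success occurs; negative binomial, r=5, p=0.371.
P(Y=7) = C(6,4) · p^5 · (1−p)^2
= 15 · 0.0070286 · 0.39564 = 0.0417121

0.04171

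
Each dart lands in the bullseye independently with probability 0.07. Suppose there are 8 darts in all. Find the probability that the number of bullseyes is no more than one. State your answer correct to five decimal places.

X ~ Binomial(8, 0.07); P(X ≤ 1) = Σ C(8,k) p^k (1−p)^(8−k) over k:
  k=0: C(8,0)·0.07^0·0.93^8 = 0.5595818
  k=1: C(8,1)·0.07^1·0.93^7 = 0.3369525
Total = 0.8965343

0.89653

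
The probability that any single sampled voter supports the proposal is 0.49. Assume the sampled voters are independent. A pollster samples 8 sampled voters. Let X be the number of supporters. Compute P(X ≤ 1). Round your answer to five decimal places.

0.03976

X ~ Binomial(8, 0.49); P(X ≤ 1) = Σ C(8,k) p^k (1−p)^(8−k) over k:
  k=0: C(8,0)·0.49^0·0.51^8 = 0.0045768
  k=1: C(8,1)·0.49^1·0.51^7 = 0.0351785
Total = 0.0397553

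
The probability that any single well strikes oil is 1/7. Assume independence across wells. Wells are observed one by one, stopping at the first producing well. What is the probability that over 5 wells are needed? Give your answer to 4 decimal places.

0.4627

Y = number of wells to the first success; geometric, p = 0.142857.
P(Y > 5) = P(first 5 all fail) = (1−p)^5 = 0.462664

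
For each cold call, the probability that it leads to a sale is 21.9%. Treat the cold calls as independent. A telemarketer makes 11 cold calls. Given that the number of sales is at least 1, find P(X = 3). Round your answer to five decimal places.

X ~ Binomial(11, 0.219). Want P(X=3 | X≥1) = P(X=3) / P(X≥1).
P(X=3) = C(11,3)·0.219^3·0.781^8 = 0.2398969
P(X≥1) = 1 − 0.0659419 = 0.9340581
Ratio = 0.2398969 / 0.9340581 = 0.2568329

0.25683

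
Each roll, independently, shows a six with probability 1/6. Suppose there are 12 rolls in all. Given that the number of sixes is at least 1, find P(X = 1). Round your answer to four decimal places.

0.3032

X ~ Binomial(12, 0.166667). Want P(X=1 | X≥1) = P(X=1) / P(X≥1).
P(X=1) = C(12,1)·0.166667^1·0.833333^11 = 0.269176
P(X≥1) = 1 − 0.112157 = 0.887843
Ratio = 0.269176 / 0.887843 = 0.303180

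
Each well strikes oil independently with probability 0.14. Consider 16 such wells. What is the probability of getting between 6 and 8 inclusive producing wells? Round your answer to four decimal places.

X ~ Binomial(16, 0.14); P(6 ≤ X ≤ 8) = Σ C(16,k) p^k (1−p)^(16−k) over k:
  k=6: C(16,6)·0.14^6·0.86^10 = 0.013344
  k=7: C(16,7)·0.14^7·0.86^9 = 0.003103
  k=8: C(16,8)·0.14^8·0.86^8 = 0.000568
Total = 0.017015

0.0170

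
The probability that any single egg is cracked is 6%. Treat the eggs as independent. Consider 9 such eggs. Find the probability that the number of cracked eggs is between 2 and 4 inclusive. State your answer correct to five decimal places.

0.09776

X ~ Binomial(9, 0.06); P(2 ≤ X ≤ 4) = Σ C(9,k) p^k (1−p)^(9−k) over k:
  k=2: C(9,2)·0.06^2·0.94^7 = 0.0840427
  k=3: C(9,3)·0.06^3·0.94^6 = 0.0125170
  k=4: C(9,4)·0.06^4·0.94^5 = 0.0011984
Total = 0.0977581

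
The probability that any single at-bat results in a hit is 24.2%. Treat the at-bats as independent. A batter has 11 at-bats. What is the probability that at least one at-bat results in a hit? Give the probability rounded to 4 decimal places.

0.9525

P(at least one) = 1 − P(none) = 1 − (1 − 0.242)^11
= 1 − 0.047464 = 0.952536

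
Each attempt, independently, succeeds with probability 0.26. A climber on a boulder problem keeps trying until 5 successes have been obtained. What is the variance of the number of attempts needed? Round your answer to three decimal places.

Y = total attempts until the fifth success; negative binomial with r=5, p=0.26.
Var(Y) = r(1−p)/p² = 5·0.74 / 0.26² = 54.73373

54.734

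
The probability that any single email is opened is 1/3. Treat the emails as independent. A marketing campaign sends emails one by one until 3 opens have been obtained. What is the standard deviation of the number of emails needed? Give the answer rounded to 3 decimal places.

Y = total emails until the third success; negative binomial with r=3, p=0.333333.
SD(Y) = √[r(1−p)/p²] = √(18.00000) = 4.24264

4.243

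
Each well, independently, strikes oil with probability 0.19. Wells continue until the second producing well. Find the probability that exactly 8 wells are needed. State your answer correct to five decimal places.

Y = trial on which the second success occurs; negative binomial, r=2, p=0.19.
P(Y=8) = C(7,1) · p^2 · (1−p)^6
= 7 · 0.0361 · 0.28243 = 0.0713699

0.07137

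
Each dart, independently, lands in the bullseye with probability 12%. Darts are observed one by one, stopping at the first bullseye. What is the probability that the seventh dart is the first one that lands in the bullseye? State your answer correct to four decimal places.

Geometric (trials to first success), p = 0.12.
P(Y = 7) = (1−p)^6 · p = 0.4644 · 0.12 = 0.055728

0.0557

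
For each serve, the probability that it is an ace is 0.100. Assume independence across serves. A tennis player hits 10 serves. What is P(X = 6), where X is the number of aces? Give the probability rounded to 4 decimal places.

X ~ Binomial(n=10, p=0.10).
P(X=6) = C(10,6) · p^6 · (1−p)^4
= 210 · 1e-06 · 0.6561 = 0.000138

0.0001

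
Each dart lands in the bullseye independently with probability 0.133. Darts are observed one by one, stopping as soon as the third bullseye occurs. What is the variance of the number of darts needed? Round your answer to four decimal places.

Y = total darts until the third success; negative binomial with r=3, p=0.133.
Var(Y) = r(1−p)/p² = 3·0.867 / 0.133² = 147.040534

147.0405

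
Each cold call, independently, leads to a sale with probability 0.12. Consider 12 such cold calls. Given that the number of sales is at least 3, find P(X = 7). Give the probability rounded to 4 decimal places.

X ~ Binomial(12, 0.12). Want P(X=7 | X≥3) = P(X=7) / P(X≥3).
P(X=7) = C(12,7)·0.12^7·0.88^5 = 0.000150
P(X≥3) = 1 − 0.215671 − 0.352916 − 0.264687 = 0.166725
Ratio = 0.000150 / 0.166725 = 0.000898

0.0009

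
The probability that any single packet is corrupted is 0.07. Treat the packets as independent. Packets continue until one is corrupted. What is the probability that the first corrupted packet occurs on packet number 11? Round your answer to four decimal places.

0.0339

Geometric (trials to first success), p = 0.07.
P(Y = 11) = (1−p)^10 · p = 0.48398 · 0.07 = 0.033879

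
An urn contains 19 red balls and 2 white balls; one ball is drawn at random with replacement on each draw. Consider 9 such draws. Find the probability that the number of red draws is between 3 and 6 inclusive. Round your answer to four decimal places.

0.0468

X ~ Binomial(9, 0.904762); P(3 ≤ X ≤ 6) = Σ C(9,k) p^k (1−p)^(9−k) over k:
  k=3: C(9,3)·0.904762^3·0.095238^6 = 0.000046
  k=4: C(9,4)·0.904762^4·0.095238^5 = 0.000662
  k=5: C(9,5)·0.904762^5·0.095238^4 = 0.006285
  k=6: C(9,6)·0.904762^6·0.095238^3 = 0.039803
Total = 0.046796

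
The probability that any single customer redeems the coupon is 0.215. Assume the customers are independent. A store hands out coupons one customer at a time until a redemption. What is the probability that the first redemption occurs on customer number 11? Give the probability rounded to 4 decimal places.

Geometric (trials to first success), p = 0.215.
P(Y = 11) = (1−p)^10 · p = 0.088858 · 0.215 = 0.019104

0.0191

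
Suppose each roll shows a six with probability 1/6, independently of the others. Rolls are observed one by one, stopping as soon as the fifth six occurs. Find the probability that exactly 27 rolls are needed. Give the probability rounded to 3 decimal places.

0.035

Y = trial on which the fifth success occurs; negative binomial, r=5, p=0.166667.
P(Y=27) = C(26,4) · p^5 · (1−p)^22
= 14950 · 0.0001286 · 0.018114 = 0.03483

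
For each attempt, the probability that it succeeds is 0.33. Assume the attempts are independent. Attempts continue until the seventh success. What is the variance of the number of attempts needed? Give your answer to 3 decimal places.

Y = total attempts until the seventh success; negative binomial with r=7, p=0.33.
Var(Y) = r(1−p)/p² = 7·0.67 / 0.33² = 43.06703

43.067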